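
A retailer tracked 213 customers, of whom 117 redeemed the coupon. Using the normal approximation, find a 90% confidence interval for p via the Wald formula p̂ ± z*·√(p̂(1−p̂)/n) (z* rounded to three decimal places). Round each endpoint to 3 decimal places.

(0.493, 0.605)

The sample proportion is 117/213 = 0.54930.
SE = √(p̂(1−p̂)/n) = √(0.247570/213) = 0.034093.
For 90% confidence, z* = 1.645.
Margin of error: 1.645 × 0.034093 = 0.05608.
So the interval runs from 0.493 to 0.605.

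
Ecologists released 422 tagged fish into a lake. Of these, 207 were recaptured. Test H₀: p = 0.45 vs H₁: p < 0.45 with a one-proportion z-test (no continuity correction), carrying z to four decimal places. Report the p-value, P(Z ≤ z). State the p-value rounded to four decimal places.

p-value = 0.9529

The sample proportion is 207/422 = 0.49052.
Null standard error: √(0.45·0.55/422) = √0.000586493 = 0.024218.
z = (p̂ − p₀)/SE = (207/422 − 0.45)/0.024218 ≈ 1.6732.
p-value = P(Z ≤ z) with z = 1.6732 → 0.9529.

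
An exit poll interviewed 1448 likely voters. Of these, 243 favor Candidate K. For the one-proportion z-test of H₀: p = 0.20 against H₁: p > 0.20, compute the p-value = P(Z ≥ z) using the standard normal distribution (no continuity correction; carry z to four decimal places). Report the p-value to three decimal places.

With x = 243 successes in n = 1448, p̂ = 0.16782.
SE₀ = √(0.20·0.80/1448) = 0.010512.
z = (p̂ − p₀)/SE = (243/1448 − 0.20)/0.010512 ≈ -3.0616.
From the standard normal, P(Z ≥ z) = 0.999.

p-value = 0.999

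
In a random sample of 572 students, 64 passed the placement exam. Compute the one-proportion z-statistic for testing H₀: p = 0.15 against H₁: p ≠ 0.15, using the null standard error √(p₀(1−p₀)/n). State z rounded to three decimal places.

Sample proportion p̂ = 64/572 = 0.11189.
Null standard error: √(0.15·0.85/572) = √0.000222902 = 0.014930.
z = (p̂ − p₀)/SE = (0.11189 − 0.15)/0.014930 = -2.553.

z = -2.553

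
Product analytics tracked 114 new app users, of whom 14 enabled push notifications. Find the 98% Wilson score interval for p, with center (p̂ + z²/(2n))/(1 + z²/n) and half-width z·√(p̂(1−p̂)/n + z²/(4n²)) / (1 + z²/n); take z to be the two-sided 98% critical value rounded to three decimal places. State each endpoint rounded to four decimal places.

(0.0680, 0.2118)

p̂ = 14/114 = 0.12281; z = 2.326, so z² = 5.410276.
Denominator 1 + z²/n = 1 + 5.410276/114 = 1.047459.
Adjusted center: (0.12281 + z²/(2n))/1.047459 = 0.13990.
Radicand: p̂(1−p̂)/n + z²/(4n²) = 0.000944960 + 0.000104076 = 0.001049036.
Half-width = z·√(radicand)/denom = 2.326·0.032389/1.047459 = 0.07192.
Interval: 0.13990 ± 0.07192 → (0.0680, 0.2118).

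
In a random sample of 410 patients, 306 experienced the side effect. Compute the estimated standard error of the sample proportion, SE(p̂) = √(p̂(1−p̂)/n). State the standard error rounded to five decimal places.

SE = 0.02149

The sample proportion is 306/410 = 0.74634.
p̂(1−p̂) = 0.74634·0.25366 = 0.189317.
Dividing by n and taking the root: √0.000461749 = 0.02149.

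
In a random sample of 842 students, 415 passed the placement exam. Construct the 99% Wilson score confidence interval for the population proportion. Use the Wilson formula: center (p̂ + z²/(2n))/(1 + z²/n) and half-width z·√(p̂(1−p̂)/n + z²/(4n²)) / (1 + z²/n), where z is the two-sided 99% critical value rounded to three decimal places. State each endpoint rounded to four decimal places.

p̂ = 415/842 = 0.49287; z = 2.576, so z² = 6.635776.
Denominator 1 + z²/n = 1 + 6.635776/842 = 1.007881.
Center = (0.49287 + 0.003940)/1.007881 = 0.49293.
Radicand: p̂(1−p̂)/n + z²/(4n²) = 0.000296852 + 0.000002340 = 0.000299192.
Half-width = z·√(radicand)/denom = 2.576·0.017297/1.007881 = 0.04421.
So the interval runs from 0.4487 to 0.5371.

(0.4487, 0.5371)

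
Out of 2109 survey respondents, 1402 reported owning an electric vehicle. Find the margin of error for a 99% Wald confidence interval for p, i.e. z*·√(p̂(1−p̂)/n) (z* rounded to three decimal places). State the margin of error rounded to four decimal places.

With x = 1402 successes in n = 2109, p̂ = 0.66477.
SE(p̂) = √(0.66477·0.33523/2109) = 0.010279.
For 99% confidence, z* = 2.576.
ME = 2.576·0.010279 = 0.0265.

ME = 0.0265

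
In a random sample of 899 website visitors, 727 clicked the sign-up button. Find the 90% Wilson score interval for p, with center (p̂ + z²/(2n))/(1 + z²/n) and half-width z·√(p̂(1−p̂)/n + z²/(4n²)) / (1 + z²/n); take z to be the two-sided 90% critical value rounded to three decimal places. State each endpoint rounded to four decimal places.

Here p̂ = 727/899 = 0.80868 and z = 1.645 (z² = 2.706025).
1 + z²/n = 1.003010.
Adjusted center: (0.80868 + z²/(2n))/1.003010 = 0.80775.
Radicand: p̂(1−p̂)/n + z²/(4n²) = 0.000172101 + 0.000000837 = 0.000172938.
Half-width = 1.645·√0.000172938/1.003010 = 0.02157.
CI: 0.80775 ± 0.02157 = (0.7862, 0.8293).

(0.7862, 0.8293)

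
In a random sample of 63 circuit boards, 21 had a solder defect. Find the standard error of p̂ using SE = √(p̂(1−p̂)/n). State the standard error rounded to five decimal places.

Sample proportion p̂ = 21/63 = 0.33333.
p̂(1−p̂) = 0.33333·0.66667 = 0.222221.
SE = √(0.222221/63) = √0.003527317 = 0.05939.

SE = 0.05939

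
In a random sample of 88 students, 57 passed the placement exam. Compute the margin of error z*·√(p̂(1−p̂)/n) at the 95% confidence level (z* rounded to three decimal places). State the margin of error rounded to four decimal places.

ME = 0.0998

With x = 57 successes in n = 88, p̂ = 0.64773.
Standard error of p̂: √(0.228177/88) = √0.002592917 = 0.050921.
z* = 1.960 at the 95% level.
ME = 1.960·0.050921 = 0.0998.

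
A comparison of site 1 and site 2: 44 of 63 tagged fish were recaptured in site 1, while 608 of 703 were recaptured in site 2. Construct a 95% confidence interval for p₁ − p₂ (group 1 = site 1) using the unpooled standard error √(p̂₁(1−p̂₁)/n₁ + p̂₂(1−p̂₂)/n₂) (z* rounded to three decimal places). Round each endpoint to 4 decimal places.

p̂₁ = 44/63 = 0.69841, p̂₂ = 608/703 = 0.86486; p̂₁ − p̂₂ = -0.16645.
SE = √(0.003343371 + 0.000166250) = √0.003509621 = 0.059242.
For 95% confidence, z* = 1.960. Margin = 1.960·0.059242 = 0.11611.
Interval: -0.16645 ± 0.11611 → (-0.2826, -0.0503).

(-0.2826, -0.0503)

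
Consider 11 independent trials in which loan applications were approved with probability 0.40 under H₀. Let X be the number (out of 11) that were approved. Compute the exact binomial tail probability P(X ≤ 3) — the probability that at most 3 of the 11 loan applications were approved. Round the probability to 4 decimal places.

P = 0.2963

X is binomial with n = 11 and p = 0.40.
P(X ≤ 3) = C(11,0)·0.40^0·0.60^11 + C(11,1)·0.40^1·0.60^10 + C(11,2)·0.40^2·0.60^9 + C(11,3)·0.40^3·0.60^8.
= 0.003628 + 0.026605 + 0.088684 + 0.177367 = 0.2963.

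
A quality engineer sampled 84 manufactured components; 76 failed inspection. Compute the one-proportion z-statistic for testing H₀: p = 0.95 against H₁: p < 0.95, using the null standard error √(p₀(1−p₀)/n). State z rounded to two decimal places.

z = -1.90

Sample proportion p̂ = 76/84 = 0.90476.
Null standard error: √(0.95·0.05/84) = √0.000565476 = 0.023780.
z = (0.90476 − 0.95)/0.023780 = -0.04524/0.023780 = -1.90.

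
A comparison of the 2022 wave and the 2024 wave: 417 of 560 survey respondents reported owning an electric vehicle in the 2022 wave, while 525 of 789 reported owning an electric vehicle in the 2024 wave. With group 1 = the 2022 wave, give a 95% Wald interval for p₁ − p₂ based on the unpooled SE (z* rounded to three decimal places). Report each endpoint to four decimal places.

(0.0304, 0.1281)

p̂₁ = 417/560 = 0.74464, p̂₂ = 525/789 = 0.66540; p̂₁ − p̂₂ = 0.07924.
Unpooled SE = √(p̂₁(1−p̂₁)/n₁ + p̂₂(1−p̂₂)/n₂) = √(0.000339553 + 0.000282184) = 0.024935.
For 95% confidence, z* = 1.960. Margin of error = 0.04887.
CI: 0.07924 ± 0.04887 = (0.0304, 0.1281).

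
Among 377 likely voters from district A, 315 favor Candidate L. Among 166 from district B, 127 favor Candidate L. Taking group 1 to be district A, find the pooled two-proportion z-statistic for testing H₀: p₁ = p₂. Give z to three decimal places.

z = 1.945

Sample proportions: p̂₁ = 315/377 = 0.83554 and p̂₂ = 127/166 = 0.76506.
Pooling: p̂ = 442/543 = 0.81400.
Pooled SE = √[0.1514063·0.00867662] ≈ 0.036245.
z = 0.07048/0.036245 = 1.945.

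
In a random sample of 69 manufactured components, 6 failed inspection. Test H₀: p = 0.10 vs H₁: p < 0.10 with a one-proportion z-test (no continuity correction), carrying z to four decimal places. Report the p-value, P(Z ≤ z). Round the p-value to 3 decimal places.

p̂ = 6/69 = 0.08696.
Null standard error: √(0.10·0.90/69) = √0.001304348 = 0.036116.
Test statistic (full precision, shown to 4 dp): z = (6/69 − 0.10)/SE₀ ≈ -0.3612.
p-value = P(Z ≤ z) with z = -0.3612 → 0.359.

p-value = 0.359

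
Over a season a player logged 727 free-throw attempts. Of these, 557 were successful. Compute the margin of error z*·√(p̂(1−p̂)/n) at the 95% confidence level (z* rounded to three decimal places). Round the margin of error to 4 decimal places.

ME = 0.0308

Sample proportion p̂ = 557/727 = 0.76616.
Standard error of p̂: √(0.179158/727) = √0.000246434 = 0.015698.
For 95% confidence, z* = 1.960.
So ME = 0.0308.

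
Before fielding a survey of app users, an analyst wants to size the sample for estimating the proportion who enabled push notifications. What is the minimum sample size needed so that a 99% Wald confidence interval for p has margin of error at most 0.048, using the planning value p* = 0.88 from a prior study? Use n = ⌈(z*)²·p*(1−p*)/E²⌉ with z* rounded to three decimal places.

n = 305

The 99% critical value is z* = 2.576.
p*(1−p*) = 0.88·0.12 = 0.1056.
(z*)²·p*(1−p*)/E² = 6.635776·0.1056/0.002304 = 304.140.
⌈304.140⌉ = 305.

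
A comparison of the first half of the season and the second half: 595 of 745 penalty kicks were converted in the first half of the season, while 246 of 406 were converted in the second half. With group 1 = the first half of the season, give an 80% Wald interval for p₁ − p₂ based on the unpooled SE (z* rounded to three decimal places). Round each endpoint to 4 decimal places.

p̂₁ = 0.79866, p̂₂ = 0.60591, so the observed difference is 0.19275.
SE = √(0.000215844 + 0.000588135) = √0.000803979 = 0.028355.
z* = 1.282 at the 80% level. Margin = 1.282·0.028355 = 0.03635.
Interval: 0.19275 ± 0.03635 → (0.1564, 0.2291).

(0.1564, 0.2291)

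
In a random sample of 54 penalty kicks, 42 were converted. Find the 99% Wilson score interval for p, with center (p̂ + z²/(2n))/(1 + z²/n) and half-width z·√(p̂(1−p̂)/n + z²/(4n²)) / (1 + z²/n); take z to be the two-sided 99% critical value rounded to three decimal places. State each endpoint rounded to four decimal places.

p̂ = 42/54 = 0.77778; z = 2.576, so z² = 6.635776.
1 + z²/n = 1.122885.
Center = (0.77778 + 0.061442)/1.122885 = 0.74738.
Radicand: p̂(1−p̂)/n + z²/(4n²) = 0.003200732 + 0.000568911 = 0.003769643.
Half-width = 2.576·√0.003769643/1.122885 = 0.14085.
So the interval runs from 0.6065 to 0.8882.

(0.6065, 0.8882)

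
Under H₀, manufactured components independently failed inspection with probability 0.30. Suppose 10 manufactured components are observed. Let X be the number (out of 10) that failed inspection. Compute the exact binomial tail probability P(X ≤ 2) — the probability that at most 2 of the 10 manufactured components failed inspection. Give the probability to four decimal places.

X is binomial with n = 10 and p = 0.30.
P(X ≤ 2) = C(10,0)·0.30^0·0.70^10 + C(10,1)·0.30^1·0.70^9 + C(10,2)·0.30^2·0.70^8.
= 0.028248 + 0.121061 + 0.233474 = 0.3828.

P = 0.3828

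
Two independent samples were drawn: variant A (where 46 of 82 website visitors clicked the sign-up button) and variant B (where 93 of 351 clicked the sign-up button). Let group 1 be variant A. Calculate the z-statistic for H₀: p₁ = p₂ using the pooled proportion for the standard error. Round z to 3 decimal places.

z = 5.169

Sample proportions: p̂₁ = 46/82 = 0.56098 and p̂₂ = 93/351 = 0.26496.
Pooling: p̂ = 139/433 = 0.32102.
Pooled SE = √[0.2179648·0.01504412] ≈ 0.057263.
z = 0.29602/0.057263 = 5.169.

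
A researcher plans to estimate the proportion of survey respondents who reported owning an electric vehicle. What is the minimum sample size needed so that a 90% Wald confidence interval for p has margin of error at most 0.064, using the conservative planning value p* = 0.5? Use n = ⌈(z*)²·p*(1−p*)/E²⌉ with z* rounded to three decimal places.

n = 166

For 90% confidence, z* = 1.645.
p*(1−p*) = 0.2500.
Required n before rounding: 2.706025 × 0.2500 / 0.064² = 165.163.
⌈165.163⌉ = 166.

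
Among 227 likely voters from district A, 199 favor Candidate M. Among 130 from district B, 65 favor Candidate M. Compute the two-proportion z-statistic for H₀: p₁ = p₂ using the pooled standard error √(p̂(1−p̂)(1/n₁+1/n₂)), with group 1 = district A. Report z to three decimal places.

Sample proportions: p̂₁ = 199/227 = 0.87665 and p̂₂ = 65/130 = 0.50000.
Pooled p̂ = (199+65)/(227+130) = 264/357 = 0.73950.
Pooled SE = √[0.1926418·0.01209759] ≈ 0.048275.
z = (p̂₁ − p̂₂)/SE = (0.87665 − 0.50000)/0.048275 = 0.37665/0.048275 = 7.802.

z = 7.802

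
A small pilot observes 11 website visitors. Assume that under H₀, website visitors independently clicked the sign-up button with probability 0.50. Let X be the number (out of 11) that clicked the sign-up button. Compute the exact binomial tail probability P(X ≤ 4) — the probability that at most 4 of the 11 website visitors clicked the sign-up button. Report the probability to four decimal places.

X ~ Binomial(n=11, p=0.50).
P(X ≤ 4) = Σ_{j=0}^{4} C(11,j)·0.50^j·0.50^{11−j}.
= 0.000488 + 0.005371 + 0.026855 + 0.080566 + 0.161133 = 0.2744.

P = 0.2744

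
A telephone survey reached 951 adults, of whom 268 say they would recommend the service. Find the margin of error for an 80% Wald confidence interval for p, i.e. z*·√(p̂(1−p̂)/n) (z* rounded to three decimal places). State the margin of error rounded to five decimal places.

ME = 0.01870

The sample proportion is 268/951 = 0.28181.
SE = √(p̂(1−p̂)/n) = √(0.202393/951) = 0.014588.
The 80% critical value is z* = 1.282.
Margin of error = z*·SE = 1.282 × 0.014588 = 0.01870.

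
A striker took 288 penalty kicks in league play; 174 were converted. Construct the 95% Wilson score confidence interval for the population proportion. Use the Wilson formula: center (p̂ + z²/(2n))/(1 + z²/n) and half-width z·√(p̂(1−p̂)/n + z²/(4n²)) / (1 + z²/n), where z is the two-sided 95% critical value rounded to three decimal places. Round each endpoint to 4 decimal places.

(0.5467, 0.6589)

Here p̂ = 174/288 = 0.60417 and z = 1.960 (z² = 3.841600).
1 + z²/n = 1.013339.
Center = (0.60417 + 0.006669)/1.013339 = 0.60280.
Radicand: p̂(1−p̂)/n + z²/(4n²) = 0.000830380 + 0.000011579 = 0.000841959.
Half-width = 1.960·√0.000841959/1.013339 = 0.05612.
Interval: 0.60280 ± 0.05612 → (0.5467, 0.6589).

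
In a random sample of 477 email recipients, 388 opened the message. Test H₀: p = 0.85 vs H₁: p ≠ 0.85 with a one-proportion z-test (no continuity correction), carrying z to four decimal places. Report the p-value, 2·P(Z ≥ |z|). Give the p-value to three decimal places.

The sample proportion is 388/477 = 0.81342.
SE₀ = √(0.85·0.15/477) = 0.016349.
z = (p̂ − p₀)/SE = (388/477 − 0.85)/0.016349 ≈ -2.2376.
From the standard normal, 2·P(Z ≥ |z|) = 0.025.

p-value = 0.025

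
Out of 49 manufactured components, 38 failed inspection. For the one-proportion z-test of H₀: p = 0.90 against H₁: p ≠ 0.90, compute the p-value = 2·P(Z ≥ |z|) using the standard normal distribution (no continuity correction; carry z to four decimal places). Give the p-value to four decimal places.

p-value = 0.0037

With x = 38 successes in n = 49, p̂ = 0.77551.
Under H₀, SE = √(p₀(1−p₀)/n) = √(0.90·0.10/49) = √0.001836735 = 0.042857.
z = (p̂ − p₀)/SE = (38/49 − 0.90)/0.042857 ≈ -2.9048.
From the standard normal, 2·P(Z ≥ |z|) = 0.0037.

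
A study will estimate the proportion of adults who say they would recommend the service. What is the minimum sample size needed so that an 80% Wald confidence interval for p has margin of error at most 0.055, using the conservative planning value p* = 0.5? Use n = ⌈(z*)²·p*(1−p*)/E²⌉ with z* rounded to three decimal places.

z* = 1.282 at the 80% level.
p*(1−p*) = 0.50·0.50 = 0.2500.
(z*)²·p*(1−p*)/E² = 1.643524·0.2500/0.003025 = 135.828.
Rounding up, n = 136.

n = 136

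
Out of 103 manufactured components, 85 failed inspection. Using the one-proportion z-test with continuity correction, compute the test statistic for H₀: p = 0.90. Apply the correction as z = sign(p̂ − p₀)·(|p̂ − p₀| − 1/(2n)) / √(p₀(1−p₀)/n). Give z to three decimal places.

z = -2.365

With x = 85 successes in n = 103, p̂ = 0.82524. p̂ − p₀ = -0.074757.
1/(2n) = 0.004854.
Corrected numerator: |-0.074757| − 0.004854 = 0.069903.
SE₀ = √(0.90·0.10/103) = 0.029560.
z = −0.069903/0.029560 = -2.365.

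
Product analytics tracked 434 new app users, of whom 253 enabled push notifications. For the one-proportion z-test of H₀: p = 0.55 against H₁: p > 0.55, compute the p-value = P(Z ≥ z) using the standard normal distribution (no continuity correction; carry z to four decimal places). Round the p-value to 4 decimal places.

Sample proportion p̂ = 253/434 = 0.58295.
Under H₀, SE = √(p₀(1−p₀)/n) = √(0.55·0.45/434) = √0.000570276 = 0.023880.
z = (p̂ − p₀)/SE = (253/434 − 0.55)/0.023880 ≈ 1.3798.
From the standard normal, P(Z ≥ z) = 0.0838.

p-value = 0.0838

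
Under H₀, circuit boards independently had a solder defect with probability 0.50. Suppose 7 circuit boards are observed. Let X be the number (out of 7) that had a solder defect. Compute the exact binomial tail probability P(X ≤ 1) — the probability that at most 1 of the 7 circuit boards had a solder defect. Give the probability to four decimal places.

X is binomial with n = 7 and p = 0.50.
P(X ≤ 1) = C(7,0)·0.50^0·0.50^7 + C(7,1)·0.50^1·0.50^6.
= 0.007812 + 0.054688 = 0.0625.

P = 0.0625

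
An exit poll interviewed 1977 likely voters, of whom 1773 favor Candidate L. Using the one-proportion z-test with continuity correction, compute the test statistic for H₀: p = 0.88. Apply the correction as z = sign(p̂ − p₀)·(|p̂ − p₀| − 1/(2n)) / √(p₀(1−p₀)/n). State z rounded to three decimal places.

p̂ = 1773/1977 = 0.89681. p̂ − p₀ = 0.016813.
1/(2n) = 0.000253.
Corrected numerator: |0.016813| − 0.000253 = 0.016560.
Null standard error: √(0.88·0.12/1977) = √0.000053414 = 0.007309.
z = +0.016560/0.007309 = 2.266.

z = 2.266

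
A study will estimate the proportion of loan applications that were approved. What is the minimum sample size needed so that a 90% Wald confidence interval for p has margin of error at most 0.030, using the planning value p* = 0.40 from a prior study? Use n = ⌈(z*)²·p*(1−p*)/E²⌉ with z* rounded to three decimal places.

n = 722

z* = 1.645 at the 90% level.
p*(1−p*) = 0.2400.
Required n before rounding: 2.706025 × 0.2400 / 0.030² = 721.607.
Rounding up, n = 722.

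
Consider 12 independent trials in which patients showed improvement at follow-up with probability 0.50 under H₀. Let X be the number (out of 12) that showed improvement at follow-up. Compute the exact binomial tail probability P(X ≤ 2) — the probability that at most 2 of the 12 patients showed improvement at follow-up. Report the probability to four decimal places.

X is binomial with n = 12 and p = 0.50.
P(X ≤ 2) = C(12,0)·0.50^0·0.50^12 + C(12,1)·0.50^1·0.50^11 + C(12,2)·0.50^2·0.50^10.
= 0.000244 + 0.002930 + 0.016113 = 0.0193.

P = 0.0193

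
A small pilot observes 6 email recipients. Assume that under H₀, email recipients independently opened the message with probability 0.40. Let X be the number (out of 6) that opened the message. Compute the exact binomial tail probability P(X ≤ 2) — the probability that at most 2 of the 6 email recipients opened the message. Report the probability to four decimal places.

X ~ Binomial(n=6, p=0.40).
P(X ≤ 2) = C(6,0)·0.40^0·0.60^6 + C(6,1)·0.40^1·0.60^5 + C(6,2)·0.40^2·0.60^4.
= 0.046656 + 0.186624 + 0.311040 = 0.5443.

P = 0.5443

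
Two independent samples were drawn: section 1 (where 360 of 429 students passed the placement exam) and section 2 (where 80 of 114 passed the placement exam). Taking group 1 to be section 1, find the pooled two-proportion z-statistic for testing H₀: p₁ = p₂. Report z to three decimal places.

p̂₁ = 360/429 = 0.83916, p̂₂ = 80/114 = 0.70175.
Pooling: p̂ = 440/543 = 0.81031.
SE = √[p̂(1−p̂)(1/n₁+1/n₂)] = √[0.81031·0.18969·(1/429+1/114)] ≈ 0.041311.
z = 0.13741/0.041311 = 3.326.

z = 3.326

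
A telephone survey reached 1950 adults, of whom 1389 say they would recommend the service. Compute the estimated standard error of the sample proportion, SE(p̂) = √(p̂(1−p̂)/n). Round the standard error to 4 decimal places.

With x = 1389 successes in n = 1950, p̂ = 0.71231.
p̂(1−p̂) = 0.204924.
SE = √(0.204924/1950) = √0.000105089 = 0.0103.

SE = 0.0103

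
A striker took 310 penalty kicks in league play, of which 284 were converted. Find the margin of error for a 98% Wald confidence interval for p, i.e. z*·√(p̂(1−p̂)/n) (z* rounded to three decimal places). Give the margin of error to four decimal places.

ME = 0.0366

The sample proportion is 284/310 = 0.91613.
SE(p̂) = √(0.91613·0.08387/310) = 0.015744.
The 98% critical value is z* = 2.326.
So ME = 0.0366.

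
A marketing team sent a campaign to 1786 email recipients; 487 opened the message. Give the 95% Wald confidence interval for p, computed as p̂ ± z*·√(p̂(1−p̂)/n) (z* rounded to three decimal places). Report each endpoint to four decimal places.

p̂ = 487/1786 = 0.27268.
SE = √(p̂(1−p̂)/n) = √(0.198324/1786) = 0.010538.
z* = 1.960 at the 95% level.
Margin of error: 1.960 × 0.010538 = 0.02065.
So the interval runs from 0.2520 to 0.2933.

(0.2520, 0.2933)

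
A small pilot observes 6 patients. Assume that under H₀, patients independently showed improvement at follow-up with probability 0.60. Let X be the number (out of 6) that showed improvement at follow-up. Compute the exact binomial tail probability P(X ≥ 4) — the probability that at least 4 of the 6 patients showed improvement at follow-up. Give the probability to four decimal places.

P = 0.5443

X is binomial with n = 6 and p = 0.60.
P(X ≥ 4) = C(6,4)·0.60^4·0.40^2 + C(6,5)·0.60^5·0.40^1 + C(6,6)·0.60^6·0.40^0.
= 0.311040 + 0.186624 + 0.046656 = 0.5443.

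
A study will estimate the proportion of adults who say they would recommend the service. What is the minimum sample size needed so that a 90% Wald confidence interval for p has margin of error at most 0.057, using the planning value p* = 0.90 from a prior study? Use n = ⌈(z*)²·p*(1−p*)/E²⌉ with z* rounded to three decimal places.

n = 75

For 90% confidence, z* = 1.645.
p*(1−p*) = 0.90·0.10 = 0.0900.
Required n before rounding: 2.706025 × 0.0900 / 0.057² = 74.959.
⌈74.959⌉ = 75.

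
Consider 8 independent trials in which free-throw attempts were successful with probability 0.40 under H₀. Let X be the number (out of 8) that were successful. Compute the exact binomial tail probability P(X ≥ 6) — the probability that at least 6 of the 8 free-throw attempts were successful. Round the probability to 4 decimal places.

X ~ Binomial(n=8, p=0.40).
P(X ≥ 6) = C(8,6)·0.40^6·0.60^2 + C(8,7)·0.40^7·0.60^1 + C(8,8)·0.40^8·0.60^0.
= 0.041288 + 0.007864 + 0.000655 = 0.0498.

P = 0.0498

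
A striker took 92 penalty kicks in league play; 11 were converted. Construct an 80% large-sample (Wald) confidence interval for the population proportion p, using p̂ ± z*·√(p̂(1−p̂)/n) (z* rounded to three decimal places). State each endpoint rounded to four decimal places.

The sample proportion is 11/92 = 0.11957.
SE(p̂) = √(0.11957·0.88043/92) = 0.033827.
The 80% critical value is z* = 1.282.
Margin = 1.282·0.033827 = 0.04337.
CI: 0.11957 ± 0.04337 = (0.0762, 0.1629).

(0.0762, 0.1629)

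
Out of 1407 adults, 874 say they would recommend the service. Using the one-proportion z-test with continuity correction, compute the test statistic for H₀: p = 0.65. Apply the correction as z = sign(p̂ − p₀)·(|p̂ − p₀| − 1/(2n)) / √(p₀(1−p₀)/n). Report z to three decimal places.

z = -2.239

The sample proportion is 874/1407 = 0.62118. p̂ − p₀ = -0.028820.
1/(2n) = 0.000355.
Corrected numerator: |-0.028820| − 0.000355 = 0.028465.
SE₀ = √(0.65·0.35/1407) = 0.012716.
z = (−)0.028465/0.012716 = -2.239.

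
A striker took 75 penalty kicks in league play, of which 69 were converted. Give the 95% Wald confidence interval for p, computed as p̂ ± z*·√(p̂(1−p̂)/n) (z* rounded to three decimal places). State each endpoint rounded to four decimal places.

The sample proportion is 69/75 = 0.92000.
Standard error of p̂: √(0.073600/75) = √0.000981333 = 0.031326.
z* = 1.960 at the 95% level.
Margin = 1.960·0.031326 = 0.06140.
So the interval runs from 0.8586 to 0.9814.

(0.8586, 0.9814)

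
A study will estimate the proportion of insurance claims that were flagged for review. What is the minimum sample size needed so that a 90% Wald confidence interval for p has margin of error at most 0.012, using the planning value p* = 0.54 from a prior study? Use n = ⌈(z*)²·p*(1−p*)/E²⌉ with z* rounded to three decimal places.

n = 4668

z* = 1.645 at the 90% level.
p*(1−p*) = 0.54·0.46 = 0.2484.
Required n before rounding: 2.706025 × 0.2484 / 0.012² = 4667.893.
⌈4667.893⌉ = 4668.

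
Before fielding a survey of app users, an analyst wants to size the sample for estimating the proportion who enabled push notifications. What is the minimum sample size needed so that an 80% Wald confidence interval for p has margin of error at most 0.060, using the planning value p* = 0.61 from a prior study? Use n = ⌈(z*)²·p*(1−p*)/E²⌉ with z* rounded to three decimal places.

n = 109

The 80% critical value is z* = 1.282.
p*(1−p*) = 0.61·0.39 = 0.2379.
Required n before rounding: 1.643524 × 0.2379 / 0.060² = 108.610.
Rounding up, n = 109.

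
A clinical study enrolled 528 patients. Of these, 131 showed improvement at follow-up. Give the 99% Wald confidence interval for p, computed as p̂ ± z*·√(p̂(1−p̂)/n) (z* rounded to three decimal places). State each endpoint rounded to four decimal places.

(0.1997, 0.2965)

p̂ = 131/528 = 0.24811.
SE = √(p̂(1−p̂)/n) = √(0.186549/528) = 0.018797.
For 99% confidence, z* = 2.576.
Margin of error: 2.576 × 0.018797 = 0.04842.
Interval: 0.24811 ± 0.04842 → (0.1997, 0.2965).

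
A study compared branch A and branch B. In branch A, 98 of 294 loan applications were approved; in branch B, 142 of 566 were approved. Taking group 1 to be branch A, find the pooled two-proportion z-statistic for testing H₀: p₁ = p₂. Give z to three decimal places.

z = 2.557

Sample proportions: p̂₁ = 98/294 = 0.33333 and p̂₂ = 142/566 = 0.25088.
Pooled p̂ = (98+142)/(294+566) = 240/860 = 0.27907.
Pooled SE = √[0.2011898·0.00516814] ≈ 0.032246.
z = 0.08245/0.032246 = 2.557.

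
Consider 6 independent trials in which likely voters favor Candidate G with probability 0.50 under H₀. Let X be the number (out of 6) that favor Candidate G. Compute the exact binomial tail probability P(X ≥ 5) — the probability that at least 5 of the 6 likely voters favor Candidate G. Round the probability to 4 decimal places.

X ~ Binomial(n=6, p=0.50).
P(X ≥ 5) = C(6,5)·0.50^5·0.50^1 + C(6,6)·0.50^6·0.50^0.
= 0.093750 + 0.015625 = 0.1094.

P = 0.1094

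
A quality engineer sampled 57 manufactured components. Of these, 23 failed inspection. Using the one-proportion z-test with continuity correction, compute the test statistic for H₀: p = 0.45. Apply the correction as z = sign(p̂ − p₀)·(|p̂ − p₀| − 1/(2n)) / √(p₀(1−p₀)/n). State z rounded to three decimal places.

Sample proportion p̂ = 23/57 = 0.40351. p̂ − p₀ = -0.046491.
1/(2n) = 0.008772.
Corrected numerator: |-0.046491| − 0.008772 = 0.037719.
SE₀ = √(0.45·0.55/57) = 0.065895.
z = (−)0.037719/0.065895 = -0.572.

z = -0.572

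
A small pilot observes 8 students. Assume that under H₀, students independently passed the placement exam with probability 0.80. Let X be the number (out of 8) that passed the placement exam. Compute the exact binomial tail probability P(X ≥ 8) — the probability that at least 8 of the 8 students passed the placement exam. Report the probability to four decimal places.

P = 0.1678

X ~ Binomial(n=8, p=0.80).
P(X ≥ 8) = C(8,8)·0.80^8·0.20^0.
= 0.167772 = 0.1678.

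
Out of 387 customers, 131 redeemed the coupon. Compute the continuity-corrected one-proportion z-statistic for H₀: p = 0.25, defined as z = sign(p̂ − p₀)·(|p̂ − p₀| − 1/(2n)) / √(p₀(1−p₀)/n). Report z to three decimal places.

z = 3.962

The sample proportion is 131/387 = 0.33850. p̂ − p₀ = 0.088501.
Continuity correction 1/(2n) = 1/774 = 0.001292.
Corrected numerator: |0.088501| − 0.001292 = 0.087209.
Null standard error: √(0.25·0.75/387) = √0.000484496 = 0.022011.
z = +0.087209/0.022011 = 3.962.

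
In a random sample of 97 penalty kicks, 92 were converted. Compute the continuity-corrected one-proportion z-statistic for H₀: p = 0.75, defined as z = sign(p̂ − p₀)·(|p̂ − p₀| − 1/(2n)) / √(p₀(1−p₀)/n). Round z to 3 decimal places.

z = 4.397

The sample proportion is 92/97 = 0.94845. p̂ − p₀ = 0.198454.
1/(2n) = 0.005155.
Corrected numerator: |0.198454| − 0.005155 = 0.193299.
SE₀ = √(0.75·0.25/97) = 0.043966.
z = (+)0.193299/0.043966 = 4.397.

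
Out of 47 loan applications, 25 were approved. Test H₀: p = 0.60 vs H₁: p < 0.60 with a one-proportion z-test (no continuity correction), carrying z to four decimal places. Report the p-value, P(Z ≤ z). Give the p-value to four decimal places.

Sample proportion p̂ = 25/47 = 0.53191.
Null standard error: √(0.60·0.40/47) = √0.005106383 = 0.071459.
Test statistic (full precision, shown to 4 dp): z = (25/47 − 0.60)/SE₀ ≈ -0.9528.
From the standard normal, P(Z ≤ z) = 0.1703.

p-value = 0.1703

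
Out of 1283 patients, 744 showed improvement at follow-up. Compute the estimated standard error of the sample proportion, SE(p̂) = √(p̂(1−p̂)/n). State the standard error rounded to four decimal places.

With x = 744 successes in n = 1283, p̂ = 0.57989.
p̂(1−p̂) = 0.57989·0.42011 = 0.243618.
SE = √(0.243618/1283) = 0.0138.

SE = 0.0138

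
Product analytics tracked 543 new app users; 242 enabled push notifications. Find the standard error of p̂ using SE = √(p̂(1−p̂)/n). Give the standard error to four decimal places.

p̂ = 242/543 = 0.44567.
p̂(1−p̂) = 0.247048.
SE = √(0.247048/543) = 0.0213.

SE = 0.0213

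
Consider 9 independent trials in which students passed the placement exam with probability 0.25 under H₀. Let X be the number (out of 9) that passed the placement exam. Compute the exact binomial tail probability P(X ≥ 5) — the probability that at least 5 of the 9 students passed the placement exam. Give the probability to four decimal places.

X is binomial with n = 9 and p = 0.25.
P(X ≥ 5) = Σ_{j=5}^{9} C(9,j)·0.25^j·0.75^{9−j}.
= 0.038933 + 0.008652 + 0.001236 + 0.000103 + 0.000004 = 0.0489.

P = 0.0489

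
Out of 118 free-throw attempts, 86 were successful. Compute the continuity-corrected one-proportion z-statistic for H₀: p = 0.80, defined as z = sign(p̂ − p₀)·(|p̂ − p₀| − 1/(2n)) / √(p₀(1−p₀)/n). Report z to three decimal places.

The sample proportion is 86/118 = 0.72881. p̂ − p₀ = -0.071186.
1/(2n) = 0.004237.
Corrected numerator: |-0.071186| − 0.004237 = 0.066949.
Under H₀, SE = √(p₀(1−p₀)/n) = √(0.80·0.20/118) = √0.001355932 = 0.036823.
z = −0.066949/0.036823 = -1.818.

z = -1.818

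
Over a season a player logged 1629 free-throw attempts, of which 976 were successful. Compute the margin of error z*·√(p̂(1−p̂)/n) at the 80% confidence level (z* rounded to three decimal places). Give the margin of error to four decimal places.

ME = 0.0156

With x = 976 successes in n = 1629, p̂ = 0.59914.
Standard error of p̂: √(0.240171/1629) = √0.000147435 = 0.012142.
The 80% critical value is z* = 1.282.
ME = 1.282·0.012142 = 0.0156.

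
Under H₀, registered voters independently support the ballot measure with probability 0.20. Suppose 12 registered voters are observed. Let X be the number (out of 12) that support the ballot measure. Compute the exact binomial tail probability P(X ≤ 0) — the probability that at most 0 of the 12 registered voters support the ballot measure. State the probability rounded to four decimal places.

P = 0.0687

X is binomial with n = 12 and p = 0.20.
P(X ≤ 0) = C(12,0)·0.20^0·0.80^12.
= 0.068719 = 0.0687.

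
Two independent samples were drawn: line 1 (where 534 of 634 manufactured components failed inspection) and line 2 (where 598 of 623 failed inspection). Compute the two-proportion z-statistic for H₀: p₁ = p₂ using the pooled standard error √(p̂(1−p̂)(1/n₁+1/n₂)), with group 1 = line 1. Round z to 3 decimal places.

p̂₁ = 534/634 = 0.84227, p̂₂ = 598/623 = 0.95987.
Pooled p̂ = (534+598)/(634+623) = 1132/1257 = 0.90056.
SE = √[p̂(1−p̂)(1/n₁+1/n₂)] = √[0.90056·0.09944·(1/634+1/623)] ≈ 0.016882.
z = (p̂₁ − p̂₂)/SE = (0.84227 − 0.95987)/0.016882 = -0.11760/0.016882 = -6.966.

z = -6.966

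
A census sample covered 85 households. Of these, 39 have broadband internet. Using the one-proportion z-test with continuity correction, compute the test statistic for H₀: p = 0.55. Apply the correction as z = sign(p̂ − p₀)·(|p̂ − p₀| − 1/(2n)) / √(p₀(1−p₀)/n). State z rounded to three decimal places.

z = -1.581

With x = 39 successes in n = 85, p̂ = 0.45882. p̂ − p₀ = -0.091176.
1/(2n) = 0.005882.
Corrected numerator: |-0.091176| − 0.005882 = 0.085294.
Null standard error: √(0.55·0.45/85) = √0.002911765 = 0.053961.
z = −0.085294/0.053961 = -1.581.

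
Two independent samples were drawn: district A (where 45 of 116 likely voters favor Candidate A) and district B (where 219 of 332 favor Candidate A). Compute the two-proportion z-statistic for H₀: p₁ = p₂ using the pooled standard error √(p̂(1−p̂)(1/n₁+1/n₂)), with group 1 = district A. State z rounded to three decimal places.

z = -5.121

p̂₁ = 45/116 = 0.38793, p̂₂ = 219/332 = 0.65964.
Pooled p̂ = (45+219)/(116+332) = 264/448 = 0.58929.
SE = √[p̂(1−p̂)(1/n₁+1/n₂)] = √[0.58929·0.41071·(1/116+1/332)] ≈ 0.053061.
z = -0.27171/0.053061 = -5.121.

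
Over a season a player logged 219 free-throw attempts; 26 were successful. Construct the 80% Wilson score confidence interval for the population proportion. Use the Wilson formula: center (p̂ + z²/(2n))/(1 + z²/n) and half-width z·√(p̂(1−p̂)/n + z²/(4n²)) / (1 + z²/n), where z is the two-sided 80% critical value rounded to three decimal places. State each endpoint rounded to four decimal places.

p̂ = 26/219 = 0.11872; z = 1.282, so z² = 1.643524.
1 + z²/n = 1.007505.
Center = (0.11872 + 0.003752)/1.007505 = 0.12156.
Radicand: p̂(1−p̂)/n + z²/(4n²) = 0.000477747 + 0.000008567 = 0.000486314.
Half-width = z·√(radicand)/denom = 1.282·0.022053/1.007505 = 0.02806.
So the interval runs from 0.0935 to 0.1496.

(0.0935, 0.1496)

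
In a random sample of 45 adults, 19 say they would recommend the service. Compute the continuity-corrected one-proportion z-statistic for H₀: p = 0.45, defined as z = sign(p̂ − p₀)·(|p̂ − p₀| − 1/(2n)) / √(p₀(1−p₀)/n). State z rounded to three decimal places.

z = -0.225

With x = 19 successes in n = 45, p̂ = 0.42222. p̂ − p₀ = -0.027778.
Continuity correction 1/(2n) = 1/90 = 0.011111.
Corrected numerator: |-0.027778| − 0.011111 = 0.016667.
Null standard error: √(0.45·0.55/45) = √0.005500000 = 0.074162.
z = (−)0.016667/0.074162 = -0.225.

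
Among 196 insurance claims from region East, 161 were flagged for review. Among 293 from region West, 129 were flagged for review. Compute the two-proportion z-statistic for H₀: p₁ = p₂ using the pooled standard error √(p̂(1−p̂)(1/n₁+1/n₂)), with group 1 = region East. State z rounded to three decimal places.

Sample proportions: p̂₁ = 161/196 = 0.82143 and p̂₂ = 129/293 = 0.44027.
Pooling: p̂ = 290/489 = 0.59305.
Pooled SE = √[0.2413422·0.00851501] ≈ 0.045332.
z = 0.38116/0.045332 = 8.408.

z = 8.408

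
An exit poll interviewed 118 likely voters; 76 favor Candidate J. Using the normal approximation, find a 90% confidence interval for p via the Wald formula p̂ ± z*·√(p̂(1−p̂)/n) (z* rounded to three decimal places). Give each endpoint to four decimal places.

(0.5716, 0.7166)

p̂ = 76/118 = 0.64407.
Standard error of p̂: √(0.229244/118) = √0.001942750 = 0.044077.
z* = 1.645 at the 90% level.
Margin of error: 1.645 × 0.044077 = 0.07251.
Interval: 0.64407 ± 0.07251 → (0.5716, 0.7166).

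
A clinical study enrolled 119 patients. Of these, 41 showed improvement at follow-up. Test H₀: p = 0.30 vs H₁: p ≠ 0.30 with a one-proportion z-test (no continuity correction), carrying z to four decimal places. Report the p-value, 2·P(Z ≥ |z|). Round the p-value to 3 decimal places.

p-value = 0.289

With x = 41 successes in n = 119, p̂ = 0.34454.
Under H₀, SE = √(p₀(1−p₀)/n) = √(0.30·0.70/119) = √0.001764706 = 0.042008.
Test statistic (full precision, shown to 4 dp): z = (41/119 − 0.30)/SE₀ ≈ 1.0602.
p-value = 2·P(Z ≥ |z|) with z = 1.0602 → 0.289.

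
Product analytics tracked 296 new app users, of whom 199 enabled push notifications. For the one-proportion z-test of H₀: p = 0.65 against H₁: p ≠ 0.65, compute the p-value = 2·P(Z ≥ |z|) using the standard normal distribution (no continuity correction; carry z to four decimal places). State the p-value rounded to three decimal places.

p-value = 0.421

The sample proportion is 199/296 = 0.67230.
Under H₀, SE = √(p₀(1−p₀)/n) = √(0.65·0.35/296) = √0.000768581 = 0.027723.
z = (p̂ − p₀)/SE = (199/296 − 0.65)/0.027723 ≈ 0.8043.
From the standard normal, 2·P(Z ≥ |z|) = 0.421.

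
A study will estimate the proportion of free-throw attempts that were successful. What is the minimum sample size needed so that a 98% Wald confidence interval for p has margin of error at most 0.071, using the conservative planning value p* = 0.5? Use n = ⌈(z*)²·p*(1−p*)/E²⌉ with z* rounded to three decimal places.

z* = 2.326 at the 98% level.
p*(1−p*) = 0.50·0.50 = 0.2500.
Required n before rounding: 5.410276 × 0.2500 / 0.071² = 268.314.
⌈268.314⌉ = 269.

n = 269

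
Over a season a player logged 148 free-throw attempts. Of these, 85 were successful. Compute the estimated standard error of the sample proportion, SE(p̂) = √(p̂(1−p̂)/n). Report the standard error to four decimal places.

SE = 0.0406

Sample proportion p̂ = 85/148 = 0.57432.
p̂(1−p̂) = 0.57432·0.42568 = 0.244477.
Dividing by n and taking the root: √0.001651872 = 0.0406.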